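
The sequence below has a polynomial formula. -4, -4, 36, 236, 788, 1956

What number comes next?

4076

First differences: 0 , 40 , 200 , 552 , 1168
Second differences: 40 , 160 , 352 , 616
Third differences: 120 , 192 , 264
Fourth differences: 72 , 72
Fourth differences constant at 72.
264 + 72 = 336;  616 + 336 = 952;  1168 + 952 = 2120;  1956 + 2120 = 4076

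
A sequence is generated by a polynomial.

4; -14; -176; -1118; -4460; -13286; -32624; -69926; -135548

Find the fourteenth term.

-1514678

First differences: -18 , -162 , -942 , -3342 , -8826 , -19338 , -37302 , -65622
Second differences: -144 , -780 , -2400 , -5484 , -10512 , -17964 , -28320
Third differences: -636 , -1620 , -3084 , -5028 , -7452 , -10356
Fourth differences: -984 , -1464 , -1944 , -2424 , -2904
Fifth differences: -480 , -480 , -480 , -480
Fifth differences constant at -480.
-2904 − 480 = -3384;  -10356 − 3384 = -13740;  -28320 − 13740 = -42060;  -65622 − 42060 = -107682;  -135548 − 107682 = -243230
-3384 − 480 = -3864;  -13740 − 3864 = -17604;  -42060 − 17604 = -59664;  -107682 − 59664 = -167346;  -243230 − 167346 = -410576
-3864 − 480 = -4344;  -17604 − 4344 = -21948;  -59664 − 21948 = -81612;  -167346 − 81612 = -248958;  -410576 − 248958 = -659534
-4344 − 480 = -4824;  -21948 − 4824 = -26772;  -81612 − 26772 = -108384;  -248958 − 108384 = -357342;  -659534 − 357342 = -1016876
-4824 − 480 = -5304;  -26772 − 5304 = -32076;  -108384 − 32076 = -140460;  -357342 − 140460 = -497802;  -1016876 − 497802 = -1514678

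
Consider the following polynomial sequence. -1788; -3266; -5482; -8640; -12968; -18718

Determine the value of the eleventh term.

-79298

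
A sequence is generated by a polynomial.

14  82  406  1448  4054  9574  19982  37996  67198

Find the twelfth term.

273232

D1: 68 , 324 , 1042 , 2606 , 5520 , 10408 , 18014 , 29202
D2: 256 , 718 , 1564 , 2914 , 4888 , 7606 , 11188
D3: 462 , 846 , 1350 , 1974 , 2718 , 3582
D4: 384 , 504 , 624 , 744 , 864
D5: 120 , 120 , 120 , 120
Constant fifth difference = 120, so extend:
864 + 120 = 984;  3582 + 984 = 4566;  11188 + 4566 = 15754;  29202 + 15754 = 44956;  67198 + 44956 = 112154
984 + 120 = 1104;  4566 + 1104 = 5670;  15754 + 5670 = 21424;  44956 + 21424 = 66380;  112154 + 66380 = 178534
1104 + 120 = 1224;  5670 + 1224 = 6894;  21424 + 6894 = 28318;  66380 + 28318 = 94698;  178534 + 94698 = 273232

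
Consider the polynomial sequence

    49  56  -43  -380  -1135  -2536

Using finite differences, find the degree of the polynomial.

4

7, -99, -337, -755, -1401
-106, -238, -418, -646
-132, -180, -228
-48, -48
The fourth differences are constant, so the polynomial has degree 4.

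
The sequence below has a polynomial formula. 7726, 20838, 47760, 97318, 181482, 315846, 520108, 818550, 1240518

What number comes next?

1820902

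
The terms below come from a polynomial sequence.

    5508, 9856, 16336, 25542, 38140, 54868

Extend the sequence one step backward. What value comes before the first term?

2770

Δ: 4348, 6480, 9206, 12598, 16728
Δ²: 2132, 2726, 3392, 4130
Δ³: 594, 666, 738
Δ⁴: 72, 72
The fourth differences are constant at 72.
Work back: 594 − 72 = 522;  2132 − 522 = 1610;  4348 − 1610 = 2738;  5508 − 2738 = 2770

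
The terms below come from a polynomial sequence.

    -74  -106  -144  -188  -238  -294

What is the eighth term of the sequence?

First differences: -32  -38  -44  -50  -56
Second differences: -6  -6  -6  -6
Second differences constant at -6.
-56 − 6 = -62;  -294 − 62 = -356
-62 − 6 = -68;  -356 − 68 = -424

-424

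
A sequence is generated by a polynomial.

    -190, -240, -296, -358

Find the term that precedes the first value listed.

-146

Δ: -50  -56  -62
Δ²: -6  -6
The second differences are constant at -6.
Work back: -50 + 6 = -44;  -190 + 44 = -146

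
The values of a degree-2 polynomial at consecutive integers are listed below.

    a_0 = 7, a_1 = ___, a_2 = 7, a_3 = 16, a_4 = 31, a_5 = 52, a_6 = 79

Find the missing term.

4

Using the last 5 terms:
9, 15, 21, 27
6, 6, 6
Constant second difference = 6.
Extend backward: 9 − 6 = 3;  7 − 3 = 4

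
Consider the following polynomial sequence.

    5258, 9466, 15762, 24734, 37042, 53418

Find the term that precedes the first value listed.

First differences: 4208, 6296, 8972, 12308, 16376
Second differences: 2088, 2676, 3336, 4068
Third differences: 588, 660, 732
Fourth differences: 72, 72
The fourth differences are constant at 72.
Work back: 588 − 72 = 516;  2088 − 516 = 1572;  4208 − 1572 = 2636;  5258 − 2636 = 2622

2622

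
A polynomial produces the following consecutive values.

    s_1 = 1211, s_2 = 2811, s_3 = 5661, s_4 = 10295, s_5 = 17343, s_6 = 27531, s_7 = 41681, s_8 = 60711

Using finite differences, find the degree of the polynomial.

Δ: 1600, 2850, 4634, 7048, 10188, 14150, 19030
Δ²: 1250, 1784, 2414, 3140, 3962, 4880
Δ³: 534, 630, 726, 822, 918
Δ⁴: 96, 96, 96, 96
The fourth differences are constant, so the polynomial has degree 4.

4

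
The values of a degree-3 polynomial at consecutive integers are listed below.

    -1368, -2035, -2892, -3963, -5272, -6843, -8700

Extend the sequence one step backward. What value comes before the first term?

First differences: -667, -857, -1071, -1309, -1571, -1857
Second differences: -190, -214, -238, -262, -286
Third differences: -24, -24, -24, -24
The third differences are constant at -24.
Work back: -190 + 24 = -166;  -667 + 166 = -501;  -1368 + 501 = -867

-867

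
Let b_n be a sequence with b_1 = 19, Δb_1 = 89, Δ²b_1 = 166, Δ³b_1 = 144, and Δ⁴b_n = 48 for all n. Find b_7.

6643

Build the table forward from the leading diagonal:
Fourth differences: 48  48  48  48  48  48  48
Third differences: 144  192  240  288  336  384  432
Second differences: 166  310  502  742  1030  1366  1750
First differences: 89  255  565  1067  1809  2839  4205
b: 19  108  363  928  1995  3804  6643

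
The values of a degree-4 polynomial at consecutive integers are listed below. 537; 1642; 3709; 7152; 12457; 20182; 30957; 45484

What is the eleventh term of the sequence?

Δ: 1105  2067  3443  5305  7725  10775  14527
Δ²: 962  1376  1862  2420  3050  3752
Δ³: 414  486  558  630  702
Δ⁴: 72  72  72  72
Fourth differences constant at 72.
702 + 72 = 774;  3752 + 774 = 4526;  14527 + 4526 = 19053;  45484 + 19053 = 64537
774 + 72 = 846;  4526 + 846 = 5372;  19053 + 5372 = 24425;  64537 + 24425 = 88962
846 + 72 = 918;  5372 + 918 = 6290;  24425 + 6290 = 30715;  88962 + 30715 = 119677

119677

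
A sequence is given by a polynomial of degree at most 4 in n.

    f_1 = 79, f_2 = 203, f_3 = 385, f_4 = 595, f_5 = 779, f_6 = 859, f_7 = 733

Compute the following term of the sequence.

275

Δ: 124  182  210  184  80  -126
Δ²: 58  28  -26  -104  -206
Δ³: -30  -54  -78  -102
Δ⁴: -24  -24  -24
Constant fourth difference = -24, so extend:
-102 − 24 = -126;  -206 − 126 = -332;  -126 − 332 = -458;  733 − 458 = 275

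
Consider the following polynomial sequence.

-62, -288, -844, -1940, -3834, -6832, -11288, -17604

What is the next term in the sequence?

-26230

First differences: -226, -556, -1096, -1894, -2998, -4456, -6316
Second differences: -330, -540, -798, -1104, -1458, -1860
Third differences: -210, -258, -306, -354, -402
Fourth differences: -48, -48, -48, -48
Constant fourth difference = -48, so extend:
-402 − 48 = -450;  -1860 − 450 = -2310;  -6316 − 2310 = -8626;  -17604 − 8626 = -26230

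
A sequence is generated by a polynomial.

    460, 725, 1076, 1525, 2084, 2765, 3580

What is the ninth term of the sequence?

Δ: 265, 351, 449, 559, 681, 815
Δ²: 86, 98, 110, 122, 134
Δ³: 12, 12, 12, 12
The third differences are constant (12).
134 + 12 = 146;  815 + 146 = 961;  3580 + 961 = 4541
146 + 12 = 158;  961 + 158 = 1119;  4541 + 1119 = 5660

5660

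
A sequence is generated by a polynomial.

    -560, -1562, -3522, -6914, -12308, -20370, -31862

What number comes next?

First differences: -1002, -1960, -3392, -5394, -8062, -11492
Second differences: -958, -1432, -2002, -2668, -3430
Third differences: -474, -570, -666, -762
Fourth differences: -96, -96, -96
Constant fourth difference = -96, so extend:
-762 − 96 = -858;  -3430 − 858 = -4288;  -11492 − 4288 = -15780;  -31862 − 15780 = -47642

-47642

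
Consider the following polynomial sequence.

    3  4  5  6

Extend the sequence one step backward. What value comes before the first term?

First differences: 1  1  1
The first differences are constant at 1.
Work back: 3 − 1 = 2

2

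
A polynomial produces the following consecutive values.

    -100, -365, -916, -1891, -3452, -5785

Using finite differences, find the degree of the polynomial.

4

First differences: -265, -551, -975, -1561, -2333
Second differences: -286, -424, -586, -772
Third differences: -138, -162, -186
Fourth differences: -24, -24
The fourth differences are constant, so the polynomial has degree 4.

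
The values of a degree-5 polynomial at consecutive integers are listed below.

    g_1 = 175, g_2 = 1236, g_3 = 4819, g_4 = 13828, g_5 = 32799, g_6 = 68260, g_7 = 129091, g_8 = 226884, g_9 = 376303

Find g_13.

Δ: 1061, 3583, 9009, 18971, 35461, 60831, 97793, 149419
Δ²: 2522, 5426, 9962, 16490, 25370, 36962, 51626
Δ³: 2904, 4536, 6528, 8880, 11592, 14664
Δ⁴: 1632, 1992, 2352, 2712, 3072
Δ⁵: 360, 360, 360, 360
Constant fifth difference = 360, so extend:
3072 + 360 = 3432;  14664 + 3432 = 18096;  51626 + 18096 = 69722;  149419 + 69722 = 219141;  376303 + 219141 = 595444
3432 + 360 = 3792;  18096 + 3792 = 21888;  69722 + 21888 = 91610;  219141 + 91610 = 310751;  595444 + 310751 = 906195
3792 + 360 = 4152;  21888 + 4152 = 26040;  91610 + 26040 = 117650;  310751 + 117650 = 428401;  906195 + 428401 = 1334596
4152 + 360 = 4512;  26040 + 4512 = 30552;  117650 + 30552 = 148202;  428401 + 148202 = 576603;  1334596 + 576603 = 1911199

1911199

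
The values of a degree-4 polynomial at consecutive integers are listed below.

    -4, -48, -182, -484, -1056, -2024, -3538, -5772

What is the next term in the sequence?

First differences: -44, -134, -302, -572, -968, -1514, -2234
Second differences: -90, -168, -270, -396, -546, -720
Third differences: -78, -102, -126, -150, -174
Fourth differences: -24, -24, -24, -24
Fourth differences constant at -24.
-174 − 24 = -198;  -720 − 198 = -918;  -2234 − 918 = -3152;  -5772 − 3152 = -8924

-8924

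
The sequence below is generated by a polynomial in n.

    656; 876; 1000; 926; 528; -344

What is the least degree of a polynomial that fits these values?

4

220, 124, -74, -398, -872
-96, -198, -324, -474
-102, -126, -150
-24, -24
The fourth differences are constant, so the polynomial has degree 4.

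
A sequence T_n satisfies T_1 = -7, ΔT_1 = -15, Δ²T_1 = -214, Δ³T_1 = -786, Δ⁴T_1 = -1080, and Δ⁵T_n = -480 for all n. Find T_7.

Build the table forward from the leading diagonal:
D5: -480, -480, -480, -480, -480, -480, -480
D4: -1080, -1560, -2040, -2520, -3000, -3480, -3960
D3: -786, -1866, -3426, -5466, -7986, -10986, -14466
D2: -214, -1000, -2866, -6292, -11758, -19744, -30730
D1: -15, -229, -1229, -4095, -10387, -22145, -41889
T: -7, -22, -251, -1480, -5575, -15962, -38107

-38107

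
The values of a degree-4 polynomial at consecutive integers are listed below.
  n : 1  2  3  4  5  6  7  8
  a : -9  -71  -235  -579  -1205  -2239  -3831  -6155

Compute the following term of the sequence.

-9409

-62 , -164 , -344 , -626 , -1034 , -1592 , -2324
-102 , -180 , -282 , -408 , -558 , -732
-78 , -102 , -126 , -150 , -174
-24 , -24 , -24 , -24
Fourth differences constant at -24.
-174 − 24 = -198;  -732 − 198 = -930;  -2324 − 930 = -3254;  -6155 − 3254 = -9409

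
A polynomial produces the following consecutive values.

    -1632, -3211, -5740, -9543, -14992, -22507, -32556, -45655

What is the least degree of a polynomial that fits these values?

Δ: -1579, -2529, -3803, -5449, -7515, -10049, -13099
Δ²: -950, -1274, -1646, -2066, -2534, -3050
Δ³: -324, -372, -420, -468, -516
Δ⁴: -48, -48, -48, -48
The fourth differences are constant, so the polynomial has degree 4.

4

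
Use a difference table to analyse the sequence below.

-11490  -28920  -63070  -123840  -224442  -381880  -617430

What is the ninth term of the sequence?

First differences: -17430, -34150, -60770, -100602, -157438, -235550
Second differences: -16720, -26620, -39832, -56836, -78112
Third differences: -9900, -13212, -17004, -21276
Fourth differences: -3312, -3792, -4272
Fifth differences: -480, -480
Fifth differences constant at -480.
-4272 − 480 = -4752;  -21276 − 4752 = -26028;  -78112 − 26028 = -104140;  -235550 − 104140 = -339690;  -617430 − 339690 = -957120
-4752 − 480 = -5232;  -26028 − 5232 = -31260;  -104140 − 31260 = -135400;  -339690 − 135400 = -475090;  -957120 − 475090 = -1432210

-1432210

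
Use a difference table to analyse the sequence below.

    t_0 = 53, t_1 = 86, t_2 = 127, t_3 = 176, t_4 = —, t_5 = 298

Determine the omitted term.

Using the first 4 terms:
D1: 33  41  49
D2: 8  8
Constant second difference = 8.
Extend forward: 49 + 8 = 57;  176 + 57 = 233

233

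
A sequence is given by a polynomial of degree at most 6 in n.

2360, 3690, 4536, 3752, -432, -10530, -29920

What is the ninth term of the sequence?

-115128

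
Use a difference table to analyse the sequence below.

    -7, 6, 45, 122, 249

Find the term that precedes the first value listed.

-6

First differences: 13, 39, 77, 127
Second differences: 26, 38, 50
Third differences: 12, 12
The third differences are constant at 12.
Work back: 26 − 12 = 14;  13 − 14 = -1;  -7 + 1 = -6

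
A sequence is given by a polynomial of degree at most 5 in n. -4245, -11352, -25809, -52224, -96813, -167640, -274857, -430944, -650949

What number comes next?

D1: -7107 , -14457 , -26415 , -44589 , -70827 , -107217 , -156087 , -220005
D2: -7350 , -11958 , -18174 , -26238 , -36390 , -48870 , -63918
D3: -4608 , -6216 , -8064 , -10152 , -12480 , -15048
D4: -1608 , -1848 , -2088 , -2328 , -2568
D5: -240 , -240 , -240 , -240
Fifth differences constant at -240.
-2568 − 240 = -2808;  -15048 − 2808 = -17856;  -63918 − 17856 = -81774;  -220005 − 81774 = -301779;  -650949 − 301779 = -952728

-952728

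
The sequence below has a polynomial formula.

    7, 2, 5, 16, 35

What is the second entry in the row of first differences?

First differences: -5, 3, 11, 19
Second differences: 8, 8, 8

3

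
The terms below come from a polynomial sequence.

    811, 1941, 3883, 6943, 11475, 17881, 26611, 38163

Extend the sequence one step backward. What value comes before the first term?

1130  1942  3060  4532  6406  8730  11552
812  1118  1472  1874  2324  2822
306  354  402  450  498
48  48  48  48
The fourth differences are constant at 48.
Work back: 306 − 48 = 258;  812 − 258 = 554;  1130 − 554 = 576;  811 − 576 = 235

235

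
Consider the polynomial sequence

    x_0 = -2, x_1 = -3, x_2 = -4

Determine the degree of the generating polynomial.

1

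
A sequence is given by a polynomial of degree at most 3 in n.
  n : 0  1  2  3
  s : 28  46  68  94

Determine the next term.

124

Δ: 18 , 22 , 26
Δ²: 4 , 4
Constant second difference = 4, so extend:
26 + 4 = 30;  94 + 30 = 124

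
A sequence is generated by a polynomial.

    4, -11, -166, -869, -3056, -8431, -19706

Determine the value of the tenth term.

-136211

-15, -155, -703, -2187, -5375, -11275
-140, -548, -1484, -3188, -5900
-408, -936, -1704, -2712
-528, -768, -1008
-240, -240
Constant fifth difference = -240, so extend:
-1008 − 240 = -1248;  -2712 − 1248 = -3960;  -5900 − 3960 = -9860;  -11275 − 9860 = -21135;  -19706 − 21135 = -40841
-1248 − 240 = -1488;  -3960 − 1488 = -5448;  -9860 − 5448 = -15308;  -21135 − 15308 = -36443;  -40841 − 36443 = -77284
-1488 − 240 = -1728;  -5448 − 1728 = -7176;  -15308 − 7176 = -22484;  -36443 − 22484 = -58927;  -77284 − 58927 = -136211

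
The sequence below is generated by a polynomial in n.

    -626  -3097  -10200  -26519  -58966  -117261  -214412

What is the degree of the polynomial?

Δ: -2471, -7103, -16319, -32447, -58295, -97151
Δ²: -4632, -9216, -16128, -25848, -38856
Δ³: -4584, -6912, -9720, -13008
Δ⁴: -2328, -2808, -3288
Δ⁵: -480, -480
The fifth differences are constant, so the polynomial has degree 5.

5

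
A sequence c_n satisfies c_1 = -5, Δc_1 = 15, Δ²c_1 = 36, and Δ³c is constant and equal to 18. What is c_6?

610

Build the table forward from the leading diagonal:
Δ³: 18, 18, 18, 18, 18, 18
Δ²: 36, 54, 72, 90, 108, 126
Δ: 15, 51, 105, 177, 267, 375
c: -5, 10, 61, 166, 343, 610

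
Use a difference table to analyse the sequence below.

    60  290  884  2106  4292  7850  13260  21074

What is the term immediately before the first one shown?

First differences: 230  594  1222  2186  3558  5410  7814
Second differences: 364  628  964  1372  1852  2404
Third differences: 264  336  408  480  552
Fourth differences: 72  72  72  72
The fourth differences are constant at 72.
Work back: 264 − 72 = 192;  364 − 192 = 172;  230 − 172 = 58;  60 − 58 = 2

2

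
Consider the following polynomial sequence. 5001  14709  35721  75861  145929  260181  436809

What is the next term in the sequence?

698421

First differences: 9708, 21012, 40140, 70068, 114252, 176628
Second differences: 11304, 19128, 29928, 44184, 62376
Third differences: 7824, 10800, 14256, 18192
Fourth differences: 2976, 3456, 3936
Fifth differences: 480, 480
Fifth differences constant at 480.
3936 + 480 = 4416;  18192 + 4416 = 22608;  62376 + 22608 = 84984;  176628 + 84984 = 261612;  436809 + 261612 = 698421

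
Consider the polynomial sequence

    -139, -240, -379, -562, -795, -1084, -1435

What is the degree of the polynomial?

3

-101, -139, -183, -233, -289, -351
-38, -44, -50, -56, -62
-6, -6, -6, -6
The third differences are constant, so the polynomial has degree 3.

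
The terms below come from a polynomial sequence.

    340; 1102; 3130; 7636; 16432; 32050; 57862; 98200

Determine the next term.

158476

762 , 2028 , 4506 , 8796 , 15618 , 25812 , 40338
1266 , 2478 , 4290 , 6822 , 10194 , 14526
1212 , 1812 , 2532 , 3372 , 4332
600 , 720 , 840 , 960
120 , 120 , 120
The fifth differences are constant (120).
960 + 120 = 1080;  4332 + 1080 = 5412;  14526 + 5412 = 19938;  40338 + 19938 = 60276;  98200 + 60276 = 158476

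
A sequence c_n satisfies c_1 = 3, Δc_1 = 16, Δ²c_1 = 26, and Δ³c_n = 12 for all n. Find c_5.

271

Build the table forward from the leading diagonal:
D3: 12, 12, 12, 12, 12
D2: 26, 38, 50, 62, 74
D1: 16, 42, 80, 130, 192
c: 3, 19, 61, 141, 271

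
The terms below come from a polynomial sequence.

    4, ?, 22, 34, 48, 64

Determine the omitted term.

12

Using the last 4 terms:
12, 14, 16
2, 2
Constant second difference = 2.
Extend backward: 12 − 2 = 10;  22 − 10 = 12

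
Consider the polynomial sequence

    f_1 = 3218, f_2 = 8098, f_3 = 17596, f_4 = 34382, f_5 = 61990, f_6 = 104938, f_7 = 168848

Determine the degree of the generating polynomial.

5

4880, 9498, 16786, 27608, 42948, 63910
4618, 7288, 10822, 15340, 20962
2670, 3534, 4518, 5622
864, 984, 1104
120, 120
The fifth differences are constant, so the polynomial has degree 5.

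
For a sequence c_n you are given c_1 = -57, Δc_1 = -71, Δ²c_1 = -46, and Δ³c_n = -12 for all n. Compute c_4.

-420

Build the table forward from the leading diagonal:
D3: -12  -12  -12  -12
D2: -46  -58  -70  -82
D1: -71  -117  -175  -245
c: -57  -128  -245  -420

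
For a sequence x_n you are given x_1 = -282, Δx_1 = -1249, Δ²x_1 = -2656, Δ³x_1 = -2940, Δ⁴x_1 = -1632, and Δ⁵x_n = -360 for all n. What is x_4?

-14937

Build the table forward from the leading diagonal:
D5: -360, -360, -360, -360
D4: -1632, -1992, -2352, -2712
D3: -2940, -4572, -6564, -8916
D2: -2656, -5596, -10168, -16732
D1: -1249, -3905, -9501, -19669
x: -282, -1531, -5436, -14937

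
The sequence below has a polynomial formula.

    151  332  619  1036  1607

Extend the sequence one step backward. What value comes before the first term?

52

D1: 181  287  417  571
D2: 106  130  154
D3: 24  24
The third differences are constant at 24.
Work back: 106 − 24 = 82;  181 − 82 = 99;  151 − 99 = 52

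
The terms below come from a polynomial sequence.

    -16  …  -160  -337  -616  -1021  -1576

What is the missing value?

Using the last 5 terms:
Δ: -177, -279, -405, -555
Δ²: -102, -126, -150
Δ³: -24, -24
Constant third difference = -24.
Extend backward: -102 + 24 = -78;  -177 + 78 = -99;  -160 + 99 = -61

-61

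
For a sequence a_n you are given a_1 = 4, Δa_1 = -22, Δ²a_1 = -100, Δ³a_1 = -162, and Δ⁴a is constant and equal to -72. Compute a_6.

-3086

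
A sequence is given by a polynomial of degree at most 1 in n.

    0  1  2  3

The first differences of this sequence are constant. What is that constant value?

First differences: 1, 1, 1

1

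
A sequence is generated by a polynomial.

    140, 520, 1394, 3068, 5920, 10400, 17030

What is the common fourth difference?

72

D1: 380, 874, 1674, 2852, 4480, 6630
D2: 494, 800, 1178, 1628, 2150
D3: 306, 378, 450, 522
D4: 72, 72, 72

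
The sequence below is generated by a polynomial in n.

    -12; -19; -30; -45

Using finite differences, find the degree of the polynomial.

2

D1: -7, -11, -15
D2: -4, -4
The second differences are constant, so the polynomial has degree 2.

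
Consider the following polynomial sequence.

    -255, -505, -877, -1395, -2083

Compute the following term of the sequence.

-250, -372, -518, -688
-122, -146, -170
-24, -24
The third differences are constant (-24).
-170 − 24 = -194;  -688 − 194 = -882;  -2083 − 882 = -2965

-2965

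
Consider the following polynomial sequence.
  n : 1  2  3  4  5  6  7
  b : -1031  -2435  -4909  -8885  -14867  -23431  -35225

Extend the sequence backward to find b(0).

-337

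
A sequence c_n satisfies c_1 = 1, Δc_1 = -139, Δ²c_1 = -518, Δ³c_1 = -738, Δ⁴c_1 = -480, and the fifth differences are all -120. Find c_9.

-97263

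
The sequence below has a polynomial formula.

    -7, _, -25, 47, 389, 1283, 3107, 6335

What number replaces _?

Using the last 6 terms:
Δ: 72  342  894  1824  3228
Δ²: 270  552  930  1404
Δ³: 282  378  474
Δ⁴: 96  96
Constant fourth difference = 96.
Extend backward: 282 − 96 = 186;  270 − 186 = 84;  72 − 84 = -12;  -25 + 12 = -13

-13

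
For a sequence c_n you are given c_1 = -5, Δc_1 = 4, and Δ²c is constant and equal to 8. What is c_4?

31

Build the table forward from the leading diagonal:
Δ²: 8, 8, 8, 8
Δ: 4, 12, 20, 28
c: -5, -1, 11, 31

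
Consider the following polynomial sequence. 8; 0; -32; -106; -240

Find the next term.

-452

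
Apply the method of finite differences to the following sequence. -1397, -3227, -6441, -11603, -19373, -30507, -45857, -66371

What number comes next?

-93093

-1830  -3214  -5162  -7770  -11134  -15350  -20514
-1384  -1948  -2608  -3364  -4216  -5164
-564  -660  -756  -852  -948
-96  -96  -96  -96
Fourth differences constant at -96.
-948 − 96 = -1044;  -5164 − 1044 = -6208;  -20514 − 6208 = -26722;  -66371 − 26722 = -93093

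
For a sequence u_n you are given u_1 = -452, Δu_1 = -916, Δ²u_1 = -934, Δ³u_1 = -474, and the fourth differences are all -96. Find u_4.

-6476

Build the table forward from the leading diagonal:
D4: -96  -96  -96  -96
D3: -474  -570  -666  -762
D2: -934  -1408  -1978  -2644
D1: -916  -1850  -3258  -5236
u: -452  -1368  -3218  -6476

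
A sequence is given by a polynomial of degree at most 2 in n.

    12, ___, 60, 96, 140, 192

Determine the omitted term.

32

Using the last 4 terms:
D1: 36, 44, 52
D2: 8, 8
Constant second difference = 8.
Extend backward: 36 − 8 = 28;  60 − 28 = 32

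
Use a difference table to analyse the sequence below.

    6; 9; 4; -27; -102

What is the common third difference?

-18

D1: 3, -5, -31, -75
D2: -8, -26, -44
D3: -18, -18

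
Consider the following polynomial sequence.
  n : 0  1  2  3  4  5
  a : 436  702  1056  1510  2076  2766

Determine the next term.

266  354  454  566  690
88  100  112  124
12  12  12
The third differences are constant (12).
124 + 12 = 136;  690 + 136 = 826;  2766 + 826 = 3592

3592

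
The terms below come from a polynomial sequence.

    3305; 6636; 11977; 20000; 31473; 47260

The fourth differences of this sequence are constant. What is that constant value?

96

Δ: 3331, 5341, 8023, 11473, 15787
Δ²: 2010, 2682, 3450, 4314
Δ³: 672, 768, 864
Δ⁴: 96, 96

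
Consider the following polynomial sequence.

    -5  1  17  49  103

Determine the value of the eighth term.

Δ: 6  16  32  54
Δ²: 10  16  22
Δ³: 6  6
The third differences are constant (6).
22 + 6 = 28;  54 + 28 = 82;  103 + 82 = 185
28 + 6 = 34;  82 + 34 = 116;  185 + 116 = 301
34 + 6 = 40;  116 + 40 = 156;  301 + 156 = 457

457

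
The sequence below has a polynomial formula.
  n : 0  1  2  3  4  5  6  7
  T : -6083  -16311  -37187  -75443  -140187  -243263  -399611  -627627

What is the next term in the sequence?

-949523

First differences: -10228  -20876  -38256  -64744  -103076  -156348  -228016
Second differences: -10648  -17380  -26488  -38332  -53272  -71668
Third differences: -6732  -9108  -11844  -14940  -18396
Fourth differences: -2376  -2736  -3096  -3456
Fifth differences: -360  -360  -360
Fifth differences constant at -360.
-3456 − 360 = -3816;  -18396 − 3816 = -22212;  -71668 − 22212 = -93880;  -228016 − 93880 = -321896;  -627627 − 321896 = -949523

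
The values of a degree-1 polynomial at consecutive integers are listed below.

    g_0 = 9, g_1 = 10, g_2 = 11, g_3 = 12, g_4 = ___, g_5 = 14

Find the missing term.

Using the first 4 terms:
Δ: 1, 1, 1
Constant first difference = 1.
Extend forward: 12 + 1 = 13

13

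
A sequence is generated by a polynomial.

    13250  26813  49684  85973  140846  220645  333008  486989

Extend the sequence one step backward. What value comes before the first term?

5821

D1: 13563  22871  36289  54873  79799  112363  153981
D2: 9308  13418  18584  24926  32564  41618
D3: 4110  5166  6342  7638  9054
D4: 1056  1176  1296  1416
D5: 120  120  120
The fifth differences are constant at 120.
Work back: 1056 − 120 = 936;  4110 − 936 = 3174;  9308 − 3174 = 6134;  13563 − 6134 = 7429;  13250 − 7429 = 5821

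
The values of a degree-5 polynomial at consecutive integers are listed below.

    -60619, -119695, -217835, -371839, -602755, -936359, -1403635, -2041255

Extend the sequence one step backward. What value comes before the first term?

Δ: -59076  -98140  -154004  -230916  -333604  -467276  -637620
Δ²: -39064  -55864  -76912  -102688  -133672  -170344
Δ³: -16800  -21048  -25776  -30984  -36672
Δ⁴: -4248  -4728  -5208  -5688
Δ⁵: -480  -480  -480
The fifth differences are constant at -480.
Work back: -4248 + 480 = -3768;  -16800 + 3768 = -13032;  -39064 + 13032 = -26032;  -59076 + 26032 = -33044;  -60619 + 33044 = -27575

-27575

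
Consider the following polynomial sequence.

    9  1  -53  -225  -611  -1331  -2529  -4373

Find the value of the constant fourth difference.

First differences: -8, -54, -172, -386, -720, -1198, -1844
Second differences: -46, -118, -214, -334, -478, -646
Third differences: -72, -96, -120, -144, -168
Fourth differences: -24, -24, -24, -24

-24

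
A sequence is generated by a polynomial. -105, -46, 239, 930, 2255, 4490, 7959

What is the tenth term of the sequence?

29730

D1: 59 , 285 , 691 , 1325 , 2235 , 3469
D2: 226 , 406 , 634 , 910 , 1234
D3: 180 , 228 , 276 , 324
D4: 48 , 48 , 48
Constant fourth difference = 48, so extend:
324 + 48 = 372;  1234 + 372 = 1606;  3469 + 1606 = 5075;  7959 + 5075 = 13034
372 + 48 = 420;  1606 + 420 = 2026;  5075 + 2026 = 7101;  13034 + 7101 = 20135
420 + 48 = 468;  2026 + 468 = 2494;  7101 + 2494 = 9595;  20135 + 9595 = 29730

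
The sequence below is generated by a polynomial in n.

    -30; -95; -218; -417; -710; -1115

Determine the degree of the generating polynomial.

Δ: -65, -123, -199, -293, -405
Δ²: -58, -76, -94, -112
Δ³: -18, -18, -18
The third differences are constant, so the polynomial has degree 3.

3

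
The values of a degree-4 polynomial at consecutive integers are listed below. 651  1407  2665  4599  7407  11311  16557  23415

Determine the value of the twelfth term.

Δ: 756, 1258, 1934, 2808, 3904, 5246, 6858
Δ²: 502, 676, 874, 1096, 1342, 1612
Δ³: 174, 198, 222, 246, 270
Δ⁴: 24, 24, 24, 24
Fourth differences constant at 24.
270 + 24 = 294;  1612 + 294 = 1906;  6858 + 1906 = 8764;  23415 + 8764 = 32179
294 + 24 = 318;  1906 + 318 = 2224;  8764 + 2224 = 10988;  32179 + 10988 = 43167
318 + 24 = 342;  2224 + 342 = 2566;  10988 + 2566 = 13554;  43167 + 13554 = 56721
342 + 24 = 366;  2566 + 366 = 2932;  13554 + 2932 = 16486;  56721 + 16486 = 73207

73207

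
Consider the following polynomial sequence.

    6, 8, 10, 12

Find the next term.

14

D1: 2, 2, 2
Constant first difference = 2, so extend:
12 + 2 = 14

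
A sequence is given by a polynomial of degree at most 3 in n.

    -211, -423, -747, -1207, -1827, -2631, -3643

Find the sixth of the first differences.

D1: -212, -324, -460, -620, -804, -1012
D2: -112, -136, -160, -184, -208
D3: -24, -24, -24, -24

-1012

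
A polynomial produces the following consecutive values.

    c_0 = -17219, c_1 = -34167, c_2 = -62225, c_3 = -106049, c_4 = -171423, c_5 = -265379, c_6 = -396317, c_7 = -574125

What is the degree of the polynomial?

D1: -16948, -28058, -43824, -65374, -93956, -130938, -177808
D2: -11110, -15766, -21550, -28582, -36982, -46870
D3: -4656, -5784, -7032, -8400, -9888
D4: -1128, -1248, -1368, -1488
D5: -120, -120, -120
The fifth differences are constant, so the polynomial has degree 5.

5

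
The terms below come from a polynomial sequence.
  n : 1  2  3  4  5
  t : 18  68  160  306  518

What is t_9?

Δ: 50, 92, 146, 212
Δ²: 42, 54, 66
Δ³: 12, 12
The third differences are constant (12).
66 + 12 = 78;  212 + 78 = 290;  518 + 290 = 808
78 + 12 = 90;  290 + 90 = 380;  808 + 380 = 1188
90 + 12 = 102;  380 + 102 = 482;  1188 + 482 = 1670
102 + 12 = 114;  482 + 114 = 596;  1670 + 596 = 2266

2266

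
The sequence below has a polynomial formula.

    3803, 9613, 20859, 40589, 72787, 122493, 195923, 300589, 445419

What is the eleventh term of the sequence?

First differences: 5810 , 11246 , 19730 , 32198 , 49706 , 73430 , 104666 , 144830
Second differences: 5436 , 8484 , 12468 , 17508 , 23724 , 31236 , 40164
Third differences: 3048 , 3984 , 5040 , 6216 , 7512 , 8928
Fourth differences: 936 , 1056 , 1176 , 1296 , 1416
Fifth differences: 120 , 120 , 120 , 120
Fifth differences constant at 120.
1416 + 120 = 1536;  8928 + 1536 = 10464;  40164 + 10464 = 50628;  144830 + 50628 = 195458;  445419 + 195458 = 640877
1536 + 120 = 1656;  10464 + 1656 = 12120;  50628 + 12120 = 62748;  195458 + 62748 = 258206;  640877 + 258206 = 899083

899083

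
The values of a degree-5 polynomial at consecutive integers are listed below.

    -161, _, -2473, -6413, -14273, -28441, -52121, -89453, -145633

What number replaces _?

Using the last 7 terms:
First differences: -3940, -7860, -14168, -23680, -37332, -56180
Second differences: -3920, -6308, -9512, -13652, -18848
Third differences: -2388, -3204, -4140, -5196
Fourth differences: -816, -936, -1056
Fifth differences: -120, -120
Constant fifth difference = -120.
Extend backward: -816 + 120 = -696;  -2388 + 696 = -1692;  -3920 + 1692 = -2228;  -3940 + 2228 = -1712;  -2473 + 1712 = -761

-761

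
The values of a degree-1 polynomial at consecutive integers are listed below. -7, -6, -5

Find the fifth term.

-3

1, 1
First differences constant at 1.
-5 + 1 = -4
-4 + 1 = -3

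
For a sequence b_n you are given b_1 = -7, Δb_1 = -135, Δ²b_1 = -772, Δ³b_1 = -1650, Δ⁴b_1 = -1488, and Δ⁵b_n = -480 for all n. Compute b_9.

-246143

Build the table forward from the leading diagonal:
D5: -480, -480, -480, -480, -480, -480, -480, -480, -480
D4: -1488, -1968, -2448, -2928, -3408, -3888, -4368, -4848, -5328
D3: -1650, -3138, -5106, -7554, -10482, -13890, -17778, -22146, -26994
D2: -772, -2422, -5560, -10666, -18220, -28702, -42592, -60370, -82516
D1: -135, -907, -3329, -8889, -19555, -37775, -66477, -109069, -169439
b: -7, -142, -1049, -4378, -13267, -32822, -70597, -137074, -246143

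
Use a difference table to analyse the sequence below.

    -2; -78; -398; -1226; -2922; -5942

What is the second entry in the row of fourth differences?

Δ: -76, -320, -828, -1696, -3020
Δ²: -244, -508, -868, -1324
Δ³: -264, -360, -456
Δ⁴: -96, -96

-96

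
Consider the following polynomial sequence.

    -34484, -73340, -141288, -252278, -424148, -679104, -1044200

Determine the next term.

-38856, -67948, -110990, -171870, -254956, -365096
-29092, -43042, -60880, -83086, -110140
-13950, -17838, -22206, -27054
-3888, -4368, -4848
-480, -480
Fifth differences constant at -480.
-4848 − 480 = -5328;  -27054 − 5328 = -32382;  -110140 − 32382 = -142522;  -365096 − 142522 = -507618;  -1044200 − 507618 = -1551818

-1551818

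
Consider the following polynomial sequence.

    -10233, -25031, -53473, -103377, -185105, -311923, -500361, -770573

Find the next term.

-1146697

Δ: -14798 , -28442 , -49904 , -81728 , -126818 , -188438 , -270212
Δ²: -13644 , -21462 , -31824 , -45090 , -61620 , -81774
Δ³: -7818 , -10362 , -13266 , -16530 , -20154
Δ⁴: -2544 , -2904 , -3264 , -3624
Δ⁵: -360 , -360 , -360
The fifth differences are constant (-360).
-3624 − 360 = -3984;  -20154 − 3984 = -24138;  -81774 − 24138 = -105912;  -270212 − 105912 = -376124;  -770573 − 376124 = -1146697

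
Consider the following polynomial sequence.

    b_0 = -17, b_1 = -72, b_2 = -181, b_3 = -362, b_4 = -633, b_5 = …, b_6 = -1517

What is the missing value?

-1012

Using the first 5 terms:
-55  -109  -181  -271
-54  -72  -90
-18  -18
Constant third difference = -18.
Extend forward: -90 − 18 = -108;  -271 − 108 = -379;  -633 − 379 = -1012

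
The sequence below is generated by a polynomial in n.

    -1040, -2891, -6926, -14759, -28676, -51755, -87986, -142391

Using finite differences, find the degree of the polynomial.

5

Δ: -1851, -4035, -7833, -13917, -23079, -36231, -54405
Δ²: -2184, -3798, -6084, -9162, -13152, -18174
Δ³: -1614, -2286, -3078, -3990, -5022
Δ⁴: -672, -792, -912, -1032
Δ⁵: -120, -120, -120
The fifth differences are constant, so the polynomial has degree 5.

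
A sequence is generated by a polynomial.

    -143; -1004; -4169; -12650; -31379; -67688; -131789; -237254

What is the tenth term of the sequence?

-646244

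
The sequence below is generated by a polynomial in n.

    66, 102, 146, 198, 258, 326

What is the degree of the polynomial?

2

First differences: 36, 44, 52, 60, 68
Second differences: 8, 8, 8, 8
The second differences are constant, so the polynomial has degree 2.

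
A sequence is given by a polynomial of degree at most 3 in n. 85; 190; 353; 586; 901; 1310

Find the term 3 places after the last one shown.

3221

D1: 105, 163, 233, 315, 409
D2: 58, 70, 82, 94
D3: 12, 12, 12
The third differences are constant (12).
94 + 12 = 106;  409 + 106 = 515;  1310 + 515 = 1825
106 + 12 = 118;  515 + 118 = 633;  1825 + 633 = 2458
118 + 12 = 130;  633 + 130 = 763;  2458 + 763 = 3221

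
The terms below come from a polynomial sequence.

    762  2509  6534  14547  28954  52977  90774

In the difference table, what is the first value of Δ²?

2278

D1: 1747, 4025, 8013, 14407, 24023, 37797
D2: 2278, 3988, 6394, 9616, 13774
D3: 1710, 2406, 3222, 4158
D4: 696, 816, 936
D5: 120, 120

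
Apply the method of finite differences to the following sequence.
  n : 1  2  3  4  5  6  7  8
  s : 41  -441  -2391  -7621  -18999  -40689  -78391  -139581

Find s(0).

51

Δ: -482  -1950  -5230  -11378  -21690  -37702  -61190
Δ²: -1468  -3280  -6148  -10312  -16012  -23488
Δ³: -1812  -2868  -4164  -5700  -7476
Δ⁴: -1056  -1296  -1536  -1776
Δ⁵: -240  -240  -240
The fifth differences are constant at -240.
Work back: -1056 + 240 = -816;  -1812 + 816 = -996;  -1468 + 996 = -472;  -482 + 472 = -10;  41 + 10 = 51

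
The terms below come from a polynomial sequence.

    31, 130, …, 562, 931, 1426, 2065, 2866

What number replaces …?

301

Using the last 5 terms:
First differences: 369  495  639  801
Second differences: 126  144  162
Third differences: 18  18
Constant third difference = 18.
Extend backward: 126 − 18 = 108;  369 − 108 = 261;  562 − 261 = 301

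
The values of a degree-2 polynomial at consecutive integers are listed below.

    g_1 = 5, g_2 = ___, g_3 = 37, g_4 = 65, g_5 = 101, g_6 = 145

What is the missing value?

Using the last 4 terms:
First differences: 28  36  44
Second differences: 8  8
Constant second difference = 8.
Extend backward: 28 − 8 = 20;  37 − 20 = 17

17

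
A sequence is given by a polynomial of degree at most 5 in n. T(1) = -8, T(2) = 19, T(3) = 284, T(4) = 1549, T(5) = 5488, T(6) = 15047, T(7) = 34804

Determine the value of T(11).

D1: 27 , 265 , 1265 , 3939 , 9559 , 19757
D2: 238 , 1000 , 2674 , 5620 , 10198
D3: 762 , 1674 , 2946 , 4578
D4: 912 , 1272 , 1632
D5: 360 , 360
Fifth differences constant at 360.
1632 + 360 = 1992;  4578 + 1992 = 6570;  10198 + 6570 = 16768;  19757 + 16768 = 36525;  34804 + 36525 = 71329
1992 + 360 = 2352;  6570 + 2352 = 8922;  16768 + 8922 = 25690;  36525 + 25690 = 62215;  71329 + 62215 = 133544
2352 + 360 = 2712;  8922 + 2712 = 11634;  25690 + 11634 = 37324;  62215 + 37324 = 99539;  133544 + 99539 = 233083
2712 + 360 = 3072;  11634 + 3072 = 14706;  37324 + 14706 = 52030;  99539 + 52030 = 151569;  233083 + 151569 = 384652

384652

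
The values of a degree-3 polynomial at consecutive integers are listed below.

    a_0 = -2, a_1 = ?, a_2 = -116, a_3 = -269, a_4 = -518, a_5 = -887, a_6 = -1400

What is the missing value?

Using the last 5 terms:
First differences: -153, -249, -369, -513
Second differences: -96, -120, -144
Third differences: -24, -24
Constant third difference = -24.
Extend backward: -96 + 24 = -72;  -153 + 72 = -81;  -116 + 81 = -35

-35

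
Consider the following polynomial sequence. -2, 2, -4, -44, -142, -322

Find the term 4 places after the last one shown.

Δ: 4  -6  -40  -98  -180
Δ²: -10  -34  -58  -82
Δ³: -24  -24  -24
Third differences constant at -24.
-82 − 24 = -106;  -180 − 106 = -286;  -322 − 286 = -608
-106 − 24 = -130;  -286 − 130 = -416;  -608 − 416 = -1024
-130 − 24 = -154;  -416 − 154 = -570;  -1024 − 570 = -1594
-154 − 24 = -178;  -570 − 178 = -748;  -1594 − 748 = -2342

-2342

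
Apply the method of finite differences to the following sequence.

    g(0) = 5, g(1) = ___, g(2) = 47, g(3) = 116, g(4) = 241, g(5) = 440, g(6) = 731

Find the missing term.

16

Using the last 5 terms:
First differences: 69, 125, 199, 291
Second differences: 56, 74, 92
Third differences: 18, 18
Constant third difference = 18.
Extend backward: 56 − 18 = 38;  69 − 38 = 31;  47 − 31 = 16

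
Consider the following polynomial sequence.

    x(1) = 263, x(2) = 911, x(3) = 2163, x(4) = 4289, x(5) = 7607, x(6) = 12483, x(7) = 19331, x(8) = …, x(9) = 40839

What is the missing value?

28613

Using the first 7 terms:
First differences: 648, 1252, 2126, 3318, 4876, 6848
Second differences: 604, 874, 1192, 1558, 1972
Third differences: 270, 318, 366, 414
Fourth differences: 48, 48, 48
Constant fourth difference = 48.
Extend forward: 414 + 48 = 462;  1972 + 462 = 2434;  6848 + 2434 = 9282;  19331 + 9282 = 28613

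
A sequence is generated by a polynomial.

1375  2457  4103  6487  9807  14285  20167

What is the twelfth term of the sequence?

80927

First differences: 1082, 1646, 2384, 3320, 4478, 5882
Second differences: 564, 738, 936, 1158, 1404
Third differences: 174, 198, 222, 246
Fourth differences: 24, 24, 24
Constant fourth difference = 24, so extend:
246 + 24 = 270;  1404 + 270 = 1674;  5882 + 1674 = 7556;  20167 + 7556 = 27723
270 + 24 = 294;  1674 + 294 = 1968;  7556 + 1968 = 9524;  27723 + 9524 = 37247
294 + 24 = 318;  1968 + 318 = 2286;  9524 + 2286 = 11810;  37247 + 11810 = 49057
318 + 24 = 342;  2286 + 342 = 2628;  11810 + 2628 = 14438;  49057 + 14438 = 63495
342 + 24 = 366;  2628 + 366 = 2994;  14438 + 2994 = 17432;  63495 + 17432 = 80927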